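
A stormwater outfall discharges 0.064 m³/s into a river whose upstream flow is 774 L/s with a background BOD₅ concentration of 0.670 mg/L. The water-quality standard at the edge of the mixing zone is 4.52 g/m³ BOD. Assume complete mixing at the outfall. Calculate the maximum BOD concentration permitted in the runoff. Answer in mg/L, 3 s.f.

774 L/s = 0.774 m³/s.
Mass balance: 4.52·0.838 = 0.064·Cₑ + 0.774·0.67.
Cₑ = (3.788 − 0.5186) / 0.064 = 51.08 mg/L.

51.1 mg/L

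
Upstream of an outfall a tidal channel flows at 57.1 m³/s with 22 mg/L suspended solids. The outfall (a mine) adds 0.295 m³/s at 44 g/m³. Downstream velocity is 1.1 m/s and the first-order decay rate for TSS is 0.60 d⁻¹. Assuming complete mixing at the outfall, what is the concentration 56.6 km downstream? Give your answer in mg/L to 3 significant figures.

15.5 mg/L

After complete mixing, C₀ = (0.295·44 + 57.1·22) / 57.4 = 22.11 mg/L.
Travel time t = 5.66e+04 m / 1.1 m/s = 5.145e+04 s = 0.5955 d.
C = 22.11·exp(−0.60·0.5955) = 22.11·0.6995 = 15.47 mg/L.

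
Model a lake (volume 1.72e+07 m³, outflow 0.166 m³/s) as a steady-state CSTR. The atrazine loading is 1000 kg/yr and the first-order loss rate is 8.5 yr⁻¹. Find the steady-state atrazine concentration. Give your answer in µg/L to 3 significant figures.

6.60 µg/L

Outflow Q = 0.166 m³/s × 3.156e+07 s/yr = 5.239e+06 m³/yr.
Steady-state CSTR mass balance: W = Q·C + k·V·C, so C = W/(Q + kV).
Q + kV = 5.239e+06 + 8.5·1.72e+07 = 1.514e+08 m³/yr.
C = 1000/1.514e+08 = 6.603e-06 kg/m³ = 0.006603 mg/L = 6.603 µg/L.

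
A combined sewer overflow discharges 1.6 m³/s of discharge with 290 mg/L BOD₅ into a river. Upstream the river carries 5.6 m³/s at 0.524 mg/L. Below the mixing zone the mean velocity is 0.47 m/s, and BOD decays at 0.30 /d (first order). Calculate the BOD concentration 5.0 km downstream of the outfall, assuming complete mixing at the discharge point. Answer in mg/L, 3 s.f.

62.5 mg/L

After complete mixing, C₀ = (1.6·290 + 5.6·0.524) / 7.2 = 64.85 mg/L.
Travel time t = 5000 m / 0.47 m/s = 1.064e+04 s = 0.1231 d.
C = 64.85·exp(−0.30·0.1231) = 64.85·0.9637 = 62.5 mg/L.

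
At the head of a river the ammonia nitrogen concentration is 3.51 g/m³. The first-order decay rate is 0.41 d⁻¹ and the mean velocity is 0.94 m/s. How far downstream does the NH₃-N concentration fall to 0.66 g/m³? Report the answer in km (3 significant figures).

From C = C₀·e^(−kt), t = ln(C₀/C)/k = ln(3.51/0.66)/0.41 = 1.671/0.41 = 4.076 d.
Distance = v·t = 0.94 m/s × 3.522e+05 s = 3.31e+05 m = 331 km.

331 km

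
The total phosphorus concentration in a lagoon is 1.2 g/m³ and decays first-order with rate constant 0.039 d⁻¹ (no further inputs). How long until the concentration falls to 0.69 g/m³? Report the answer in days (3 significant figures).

t = ln(C₀/C)/k = ln(1.2/0.69)/0.039 = 0.5534/0.039 = 14.19 d.

14.2 d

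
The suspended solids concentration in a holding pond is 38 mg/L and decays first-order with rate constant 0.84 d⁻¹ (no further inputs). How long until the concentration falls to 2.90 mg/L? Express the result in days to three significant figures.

t = ln(C₀/C)/k = ln(38/2.90)/0.84 = 2.573/0.84 = 3.063 d.

3.06 d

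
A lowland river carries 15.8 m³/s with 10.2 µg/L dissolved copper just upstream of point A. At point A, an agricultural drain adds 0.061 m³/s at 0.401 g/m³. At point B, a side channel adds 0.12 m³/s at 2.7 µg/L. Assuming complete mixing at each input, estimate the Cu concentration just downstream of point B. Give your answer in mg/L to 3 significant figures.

10.2 µg/L = 0.0102 mg/L.
After input A: C = (15.8·0.0102 + 0.061·0.401) / 15.86 = 0.0117 mg/L.
2.7 µg/L = 0.0027 mg/L.
After input B: C = (15.86·0.0117 + 0.12·0.0027) / 15.98 = 0.01164 mg/L.

0.0116 mg/L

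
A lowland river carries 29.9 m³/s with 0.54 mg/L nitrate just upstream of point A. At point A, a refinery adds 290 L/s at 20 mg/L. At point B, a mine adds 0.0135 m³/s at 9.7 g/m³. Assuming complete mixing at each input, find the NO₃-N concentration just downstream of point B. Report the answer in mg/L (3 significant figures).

0.731 mg/L

290 L/s = 0.29 m³/s.
After input A: C = (29.9·0.54 + 0.29·20) / 30.19 = 0.7269 mg/L.
After input B: C = (30.19·0.7269 + 0.0135·9.7) / 30.2 = 0.7309 mg/L.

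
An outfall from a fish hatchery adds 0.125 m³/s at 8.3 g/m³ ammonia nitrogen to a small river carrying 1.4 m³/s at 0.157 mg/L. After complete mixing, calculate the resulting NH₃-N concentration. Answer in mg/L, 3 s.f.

0.824 mg/L

Flow-weighted mixing gives C = (0.125·8.3 + 1.4·0.157) / (0.125 + 1.4) = 1.257/1.525 = 0.8245 mg/L.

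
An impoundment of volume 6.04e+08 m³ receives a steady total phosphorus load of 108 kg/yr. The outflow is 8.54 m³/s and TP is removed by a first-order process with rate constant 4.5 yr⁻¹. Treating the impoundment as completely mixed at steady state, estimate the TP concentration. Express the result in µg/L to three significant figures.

0.0362 µg/L

Outflow Q = 8.54 m³/s × 3.156e+07 s/yr = 2.695e+08 m³/yr.
Steady-state CSTR mass balance: W = Q·C + k·V·C, so C = W/(Q + kV).
Q + kV = 2.695e+08 + 4.5·6.04e+08 = 2.988e+09 m³/yr.
C = 108/2.988e+09 = 3.615e-08 kg/m³ = 3.615e-05 mg/L = 0.03615 µg/L.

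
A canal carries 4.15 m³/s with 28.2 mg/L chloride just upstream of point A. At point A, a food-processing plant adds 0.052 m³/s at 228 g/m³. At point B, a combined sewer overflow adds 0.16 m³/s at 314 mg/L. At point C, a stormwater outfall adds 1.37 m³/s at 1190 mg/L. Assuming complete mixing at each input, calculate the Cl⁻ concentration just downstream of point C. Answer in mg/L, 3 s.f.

316 mg/L

After input A: C = (4.15·28.2 + 0.052·228) / 4.202 = 30.67 mg/L.
After input B: C = (4.202·30.67 + 0.16·314) / 4.362 = 41.07 mg/L.
After input C: C = (4.362·41.07 + 1.37·1190) / 5.732 = 315.7 mg/L.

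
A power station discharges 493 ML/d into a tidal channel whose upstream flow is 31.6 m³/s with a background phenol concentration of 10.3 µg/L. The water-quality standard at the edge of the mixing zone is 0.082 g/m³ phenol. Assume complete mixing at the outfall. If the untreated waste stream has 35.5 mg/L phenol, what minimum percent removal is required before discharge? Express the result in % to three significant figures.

98.7 %

493 ML/d = 5.706 m³/s.
10.3 µg/L = 0.0103 mg/L.
Mass balance: 0.082·37.31 = 5.706·Cₑ + 31.6·0.0103.
Cₑ = (3.059 − 0.3255) / 5.706 = 0.4791 mg/L.
Required removal = 1 − 0.4791/35.5 = 98.65 %.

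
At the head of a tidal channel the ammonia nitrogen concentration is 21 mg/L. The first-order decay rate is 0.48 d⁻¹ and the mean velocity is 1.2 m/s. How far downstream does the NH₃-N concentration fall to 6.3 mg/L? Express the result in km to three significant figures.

From C = C₀·e^(−kt), t = ln(C₀/C)/k = ln(21/6.3)/0.48 = 1.204/0.48 = 2.508 d.
Distance = v·t = 1.2 m/s × 2.167e+05 s = 2.601e+05 m = 260.1 km.

260 km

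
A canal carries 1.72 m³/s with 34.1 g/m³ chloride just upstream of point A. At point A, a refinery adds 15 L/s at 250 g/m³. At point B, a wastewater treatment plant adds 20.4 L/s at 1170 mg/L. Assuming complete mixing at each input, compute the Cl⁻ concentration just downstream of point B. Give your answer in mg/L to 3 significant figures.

15 L/s = 0.015 m³/s.
After input A: C = (1.72·34.1 + 0.015·250) / 1.735 = 35.97 mg/L.
20.4 L/s = 0.0204 m³/s.
After input B: C = (1.735·35.97 + 0.0204·1170) / 1.755 = 49.15 mg/L.

49.1 mg/L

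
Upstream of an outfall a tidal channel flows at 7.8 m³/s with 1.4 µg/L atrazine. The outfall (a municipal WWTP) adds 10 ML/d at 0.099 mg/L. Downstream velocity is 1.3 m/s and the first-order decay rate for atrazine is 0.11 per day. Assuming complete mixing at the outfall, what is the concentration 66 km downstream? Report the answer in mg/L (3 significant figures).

10 ML/d = 0.1157 m³/s.
1.4 µg/L = 0.0014 mg/L.
After complete mixing, C₀ = (0.1157·0.099 + 7.8·0.0014) / 7.916 = 0.002827 mg/L.
Travel time t = 6.6e+04 m / 1.3 m/s = 5.077e+04 s = 0.5876 d.
C = 0.002827·exp(−0.11·0.5876) = 0.002827·0.9374 = 0.00265 mg/L.

0.00265 mg/L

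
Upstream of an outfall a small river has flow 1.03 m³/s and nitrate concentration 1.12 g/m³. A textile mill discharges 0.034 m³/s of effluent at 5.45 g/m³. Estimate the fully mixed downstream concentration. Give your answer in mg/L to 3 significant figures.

By mass balance at complete mixing, C = (0.034·5.45 + 1.03·1.12) / (0.034 + 1.03) = 1.339/1.064 = 1.258 mg/L.

1.26 mg/L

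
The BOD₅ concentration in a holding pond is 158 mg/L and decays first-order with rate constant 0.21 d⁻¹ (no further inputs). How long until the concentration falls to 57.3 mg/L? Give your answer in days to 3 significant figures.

t = ln(C₀/C)/k = ln(158/57.3)/0.21 = 1.014/0.21 = 4.83 d.

4.83 d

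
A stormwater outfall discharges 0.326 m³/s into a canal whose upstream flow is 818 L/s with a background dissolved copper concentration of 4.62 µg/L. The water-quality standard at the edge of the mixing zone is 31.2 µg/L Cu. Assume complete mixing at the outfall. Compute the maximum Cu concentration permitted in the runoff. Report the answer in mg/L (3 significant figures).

818 L/s = 0.818 m³/s.
4.62 µg/L = 0.00462 mg/L.
31.2 µg/L = 0.0312 mg/L.
Mass balance: 0.0312·1.144 = 0.326·Cₑ + 0.818·0.00462.
Cₑ = (0.03569 − 0.003779) / 0.326 = 0.09789 mg/L.

0.0979 mg/L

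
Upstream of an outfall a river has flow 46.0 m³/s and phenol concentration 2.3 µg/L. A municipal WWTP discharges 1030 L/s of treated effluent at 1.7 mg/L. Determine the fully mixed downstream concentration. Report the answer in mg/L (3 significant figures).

0.0395 mg/L

1030 L/s = 1.03 m³/s.
2.3 µg/L = 0.0023 mg/L.
Conservation of mass across the mixing zone: C = (1.03·1.7 + 46·0.0023) / (1.03 + 46) = 1.857/47.03 = 0.03948 mg/L.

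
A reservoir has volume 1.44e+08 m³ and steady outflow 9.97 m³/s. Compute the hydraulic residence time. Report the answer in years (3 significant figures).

0.458 yr

Q = 9.97 m³/s × 3.156e+07 s/yr = 3.146e+08 m³/yr.
Hydraulic residence time τ = V/Q = 1.44e+08/3.146e+08 = 0.4577 yr.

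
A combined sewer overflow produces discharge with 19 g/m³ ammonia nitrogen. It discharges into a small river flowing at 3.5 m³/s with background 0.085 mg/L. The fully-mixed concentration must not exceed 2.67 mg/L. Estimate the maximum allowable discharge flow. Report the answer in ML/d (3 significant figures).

47.9 ML/d

Mass balance at complete mixing: C_std·(Q_w + Q_r) = Q_w·C_e + Q_r·C_b.
Rearranging, Q_w = Q_r·(C_std − C_b)/(C_e − C_std) = 3.5·(2.67 − 0.085) / (19 − 2.67) = 0.554 m³/s.
= 47.87 ML/d.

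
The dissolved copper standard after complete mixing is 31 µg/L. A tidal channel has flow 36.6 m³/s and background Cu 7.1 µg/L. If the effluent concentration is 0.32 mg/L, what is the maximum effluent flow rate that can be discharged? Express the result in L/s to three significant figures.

3030 L/s

7.1 µg/L = 0.0071 mg/L.
31 µg/L = 0.031 mg/L.
Mass balance at complete mixing: C_std·(Q_w + Q_r) = Q_w·C_e + Q_r·C_b.
Rearranging, Q_w = Q_r·(C_std − C_b)/(C_e − C_std) = 36.6·(0.031 − 0.0071) / (0.32 − 0.031) = 3.027 m³/s.
= 3027 L/s.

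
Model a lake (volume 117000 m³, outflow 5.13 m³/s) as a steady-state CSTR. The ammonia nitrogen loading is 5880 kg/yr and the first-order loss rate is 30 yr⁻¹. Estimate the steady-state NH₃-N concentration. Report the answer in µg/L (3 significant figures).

Outflow Q = 5.13 m³/s × 3.156e+07 s/yr = 1.619e+08 m³/yr.
Steady-state CSTR mass balance: W = Q·C + k·V·C, so C = W/(Q + kV).
Q + kV = 1.619e+08 + 30·117000 = 1.654e+08 m³/yr.
C = 5880/1.654e+08 = 3.555e-05 kg/m³ = 0.03555 mg/L = 35.55 µg/L.

35.6 µg/L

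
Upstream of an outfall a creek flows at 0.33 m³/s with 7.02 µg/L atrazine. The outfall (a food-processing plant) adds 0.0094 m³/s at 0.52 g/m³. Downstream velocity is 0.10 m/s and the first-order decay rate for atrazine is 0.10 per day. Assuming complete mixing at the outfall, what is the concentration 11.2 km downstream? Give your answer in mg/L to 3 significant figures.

0.0186 mg/L

7.02 µg/L = 0.00702 mg/L.
After complete mixing, C₀ = (0.0094·0.52 + 0.33·0.00702) / 0.3394 = 0.02123 mg/L.
Travel time t = 1.12e+04 m / 0.10 m/s = 1.12e+05 s = 1.296 d.
C = 0.02123·exp(−0.10·1.296) = 0.02123·0.8784 = 0.01865 mg/L.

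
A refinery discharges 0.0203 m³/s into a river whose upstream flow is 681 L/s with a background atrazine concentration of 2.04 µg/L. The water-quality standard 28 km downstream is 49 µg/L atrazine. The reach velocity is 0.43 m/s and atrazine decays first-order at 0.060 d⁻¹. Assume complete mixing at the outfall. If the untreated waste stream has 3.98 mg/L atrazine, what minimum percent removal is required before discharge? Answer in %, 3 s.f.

681 L/s = 0.681 m³/s.
2.04 µg/L = 0.00204 mg/L.
49 µg/L = 0.049 mg/L.
Travel time to the compliance point: t = 2.8e+04/0.43 = 6.512e+04 s = 0.7537 d; decay factor exp(−0.060·0.7537) = 0.9558.
So the concentration just after mixing may be at most 0.049/0.9558 = 0.05127 mg/L.
Mass balance: 0.05127·0.7013 = 0.0203·Cₑ + 0.681·0.00204.
Cₑ = (0.03595 − 0.001389) / 0.0203 = 1.703 mg/L.
Required removal = 1 − 1.703/3.98 = 57.22 %.

57.2 %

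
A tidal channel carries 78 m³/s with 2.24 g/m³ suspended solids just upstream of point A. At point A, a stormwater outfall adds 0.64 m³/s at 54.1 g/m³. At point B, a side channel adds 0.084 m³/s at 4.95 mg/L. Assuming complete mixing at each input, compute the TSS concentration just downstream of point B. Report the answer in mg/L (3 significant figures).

2.66 mg/L

After input A: C = (78·2.24 + 0.64·54.1) / 78.64 = 2.662 mg/L.
After input B: C = (78.64·2.662 + 0.084·4.95) / 78.72 = 2.664 mg/L.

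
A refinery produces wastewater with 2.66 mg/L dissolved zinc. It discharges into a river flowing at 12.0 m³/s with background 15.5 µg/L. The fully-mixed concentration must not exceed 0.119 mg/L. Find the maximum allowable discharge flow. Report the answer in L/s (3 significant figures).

489 L/s

15.5 µg/L = 0.0155 mg/L.
Mass balance at complete mixing: C_std·(Q_w + Q_r) = Q_w·C_e + Q_r·C_b.
Rearranging, Q_w = Q_r·(C_std − C_b)/(C_e − C_std) = 12.0·(0.119 − 0.0155) / (2.66 − 0.119) = 0.4888 m³/s.
= 488.8 L/s.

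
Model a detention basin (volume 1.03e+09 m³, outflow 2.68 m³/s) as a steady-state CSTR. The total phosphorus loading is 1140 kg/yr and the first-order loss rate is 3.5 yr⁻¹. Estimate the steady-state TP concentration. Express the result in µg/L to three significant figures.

0.309 µg/L

Outflow Q = 2.68 m³/s × 3.156e+07 s/yr = 8.457e+07 m³/yr.
Steady-state CSTR mass balance: W = Q·C + k·V·C, so C = W/(Q + kV).
Q + kV = 8.457e+07 + 3.5·1.03e+09 = 3.69e+09 m³/yr.
C = 1140/3.69e+09 = 3.09e-07 kg/m³ = 0.000309 mg/L = 0.309 µg/L.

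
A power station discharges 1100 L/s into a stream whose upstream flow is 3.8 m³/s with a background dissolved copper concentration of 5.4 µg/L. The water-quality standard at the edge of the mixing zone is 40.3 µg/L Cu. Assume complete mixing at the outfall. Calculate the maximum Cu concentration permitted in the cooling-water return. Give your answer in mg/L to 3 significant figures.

1100 L/s = 1.1 m³/s.
5.4 µg/L = 0.0054 mg/L.
40.3 µg/L = 0.0403 mg/L.
Mass balance: 0.0403·4.9 = 1.1·Cₑ + 3.8·0.0054.
Cₑ = (0.1975 − 0.02052) / 1.1 = 0.1609 mg/L.

0.161 mg/L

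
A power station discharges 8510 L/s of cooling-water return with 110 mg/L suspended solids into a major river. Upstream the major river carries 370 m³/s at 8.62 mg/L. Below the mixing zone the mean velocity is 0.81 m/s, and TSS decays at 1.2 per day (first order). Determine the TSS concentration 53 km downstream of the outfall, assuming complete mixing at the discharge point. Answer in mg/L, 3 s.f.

8510 L/s = 8.51 m³/s.
After complete mixing, C₀ = (8.51·110 + 370·8.62) / 378.5 = 10.9 mg/L.
Travel time t = 5.3e+04 m / 0.81 m/s = 6.543e+04 s = 0.7573 d.
C = 10.9·exp(−1.2·0.7573) = 10.9·0.403 = 4.393 mg/L.

4.39 mg/L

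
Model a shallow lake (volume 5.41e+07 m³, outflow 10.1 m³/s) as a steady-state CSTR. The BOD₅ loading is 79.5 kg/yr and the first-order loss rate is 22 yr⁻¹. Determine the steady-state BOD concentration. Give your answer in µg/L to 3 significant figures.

Outflow Q = 10.1 m³/s × 3.156e+07 s/yr = 3.187e+08 m³/yr.
Steady-state CSTR mass balance: W = Q·C + k·V·C, so C = W/(Q + kV).
Q + kV = 3.187e+08 + 22·5.41e+07 = 1.509e+09 m³/yr.
C = 79.5/1.509e+09 = 5.269e-08 kg/m³ = 5.269e-05 mg/L = 0.05269 µg/L.

0.0527 µg/L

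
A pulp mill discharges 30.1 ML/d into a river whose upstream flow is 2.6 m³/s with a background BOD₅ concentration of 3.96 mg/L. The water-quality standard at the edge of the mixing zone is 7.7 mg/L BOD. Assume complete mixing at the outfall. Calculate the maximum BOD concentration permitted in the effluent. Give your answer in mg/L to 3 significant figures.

30.1 ML/d = 0.3484 m³/s.
Mass balance: 7.7·2.948 = 0.3484·Cₑ + 2.6·3.96.
Cₑ = (22.7 − 10.3) / 0.3484 = 35.61 mg/L.

35.6 mg/L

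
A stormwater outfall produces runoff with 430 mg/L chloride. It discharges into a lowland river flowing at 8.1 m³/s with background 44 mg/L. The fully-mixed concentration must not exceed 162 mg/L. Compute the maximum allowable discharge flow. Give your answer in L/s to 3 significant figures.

3570 L/s

Mass balance at complete mixing: C_std·(Q_w + Q_r) = Q_w·C_e + Q_r·C_b.
Rearranging, Q_w = Q_r·(C_std − C_b)/(C_e − C_std) = 8.1·(162 − 44) / (430 − 162) = 3.566 m³/s.
= 3566 L/s.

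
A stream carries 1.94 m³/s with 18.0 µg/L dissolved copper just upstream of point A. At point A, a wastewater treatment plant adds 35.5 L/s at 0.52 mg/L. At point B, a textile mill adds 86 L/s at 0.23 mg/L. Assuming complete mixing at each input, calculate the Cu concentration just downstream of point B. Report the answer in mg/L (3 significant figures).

18.0 µg/L = 0.018 mg/L.
35.5 L/s = 0.0355 m³/s.
After input A: C = (1.94·0.018 + 0.0355·0.52) / 1.976 = 0.02702 mg/L.
86 L/s = 0.086 m³/s.
After input B: C = (1.976·0.02702 + 0.086·0.23) / 2.062 = 0.03549 mg/L.

0.0355 mg/L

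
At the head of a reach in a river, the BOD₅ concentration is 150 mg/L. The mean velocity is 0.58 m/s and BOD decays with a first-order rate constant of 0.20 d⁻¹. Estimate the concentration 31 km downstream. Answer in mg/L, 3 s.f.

133 mg/L

Travel time t = 31 km / 0.58 m/s = 3.1e+04/0.58 = 5.345e+04 s = 0.6186 d.
First-order decay: C = 150·exp(−0.20·0.6186) = 150·0.8836 = 132.5 mg/L.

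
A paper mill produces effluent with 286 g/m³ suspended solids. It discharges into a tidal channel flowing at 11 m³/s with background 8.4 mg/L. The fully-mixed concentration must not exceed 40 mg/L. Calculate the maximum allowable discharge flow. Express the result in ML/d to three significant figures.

122 ML/d

Mass balance at complete mixing: C_std·(Q_w + Q_r) = Q_w·C_e + Q_r·C_b.
Rearranging, Q_w = Q_r·(C_std − C_b)/(C_e − C_std) = 11·(40 − 8.4) / (286 − 40) = 1.413 m³/s.
= 122.1 ML/d.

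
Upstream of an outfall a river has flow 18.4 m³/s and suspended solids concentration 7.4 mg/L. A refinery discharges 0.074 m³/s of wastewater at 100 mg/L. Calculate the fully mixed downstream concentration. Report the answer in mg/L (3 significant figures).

By mass balance at complete mixing, C = (0.074·100 + 18.4·7.4) / (0.074 + 18.4) = 143.6/18.47 = 7.771 mg/L.

7.77 mg/L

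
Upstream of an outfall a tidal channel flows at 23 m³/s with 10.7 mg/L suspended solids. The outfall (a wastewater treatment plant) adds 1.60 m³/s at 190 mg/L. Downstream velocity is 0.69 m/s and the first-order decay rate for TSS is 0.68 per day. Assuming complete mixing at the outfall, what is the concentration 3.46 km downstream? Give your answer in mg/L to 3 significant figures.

21.5 mg/L

After complete mixing, C₀ = (1.6·190 + 23·10.7) / 24.6 = 22.36 mg/L.
Travel time t = 3460 m / 0.69 m/s = 5014 s = 0.05804 d.
C = 22.36·exp(−0.68·0.05804) = 22.36·0.9613 = 21.5 mg/L.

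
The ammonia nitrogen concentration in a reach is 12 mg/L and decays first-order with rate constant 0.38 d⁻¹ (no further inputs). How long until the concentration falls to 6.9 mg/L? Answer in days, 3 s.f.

1.46 d

t = ln(C₀/C)/k = ln(12/6.9)/0.38 = 0.5534/0.38 = 1.456 d.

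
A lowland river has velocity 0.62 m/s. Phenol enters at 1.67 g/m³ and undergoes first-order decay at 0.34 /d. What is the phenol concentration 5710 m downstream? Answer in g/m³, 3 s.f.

Travel time t = 5710 m / 0.62 m/s = 5710/0.62 = 9210 s = 0.1066 d.
First-order decay: C = 1.67·exp(−0.34·0.1066) = 1.67·0.9644 = 1.611 g/m³.

1.61 g/m³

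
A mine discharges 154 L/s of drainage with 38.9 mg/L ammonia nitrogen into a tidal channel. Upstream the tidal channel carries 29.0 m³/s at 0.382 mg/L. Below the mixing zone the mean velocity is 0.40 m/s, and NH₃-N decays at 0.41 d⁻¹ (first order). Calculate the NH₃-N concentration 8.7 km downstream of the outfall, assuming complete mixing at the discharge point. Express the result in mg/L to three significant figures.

0.528 mg/L

154 L/s = 0.154 m³/s.
After complete mixing, C₀ = (0.154·38.9 + 29·0.382) / 29.15 = 0.5855 mg/L.
Travel time t = 8700 m / 0.40 m/s = 2.175e+04 s = 0.2517 d.
C = 0.5855·exp(−0.41·0.2517) = 0.5855·0.9019 = 0.5281 mg/L.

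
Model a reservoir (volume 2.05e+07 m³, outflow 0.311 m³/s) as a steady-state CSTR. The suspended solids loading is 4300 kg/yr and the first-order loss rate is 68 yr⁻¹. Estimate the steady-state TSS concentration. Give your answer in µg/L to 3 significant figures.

3.06 µg/L

Outflow Q = 0.311 m³/s × 3.156e+07 s/yr = 9.814e+06 m³/yr.
Steady-state CSTR mass balance: W = Q·C + k·V·C, so C = W/(Q + kV).
Q + kV = 9.814e+06 + 68·2.05e+07 = 1.404e+09 m³/yr.
C = 4300/1.404e+09 = 3.063e-06 kg/m³ = 0.003063 mg/L = 3.063 µg/L.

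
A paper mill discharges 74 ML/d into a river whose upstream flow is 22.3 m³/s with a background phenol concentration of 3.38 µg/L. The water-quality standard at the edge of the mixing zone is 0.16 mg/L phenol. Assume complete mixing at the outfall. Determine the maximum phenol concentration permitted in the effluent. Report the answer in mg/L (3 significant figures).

74 ML/d = 0.8565 m³/s.
3.38 µg/L = 0.00338 mg/L.
Mass balance: 0.16·23.16 = 0.8565·Cₑ + 22.3·0.00338.
Cₑ = (3.705 − 0.07537) / 0.8565 = 4.238 mg/L.

4.24 mg/L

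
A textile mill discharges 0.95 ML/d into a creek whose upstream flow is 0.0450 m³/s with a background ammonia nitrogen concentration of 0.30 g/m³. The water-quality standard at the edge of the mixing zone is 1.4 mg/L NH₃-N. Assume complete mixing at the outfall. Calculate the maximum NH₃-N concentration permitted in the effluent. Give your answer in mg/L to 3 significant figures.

0.95 ML/d = 0.011 m³/s.
Mass balance: 1.4·0.056 = 0.011·Cₑ + 0.045·0.3.
Cₑ = (0.07839 − 0.0135) / 0.011 = 5.902 mg/L.

5.90 mg/L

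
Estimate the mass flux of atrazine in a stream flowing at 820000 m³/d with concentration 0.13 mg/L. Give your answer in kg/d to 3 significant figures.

820000 m³/d = 9.491 m³/s.
Mass flux = Q·C = 9.491 m³/s × 0.13 g/m³ = 1.234 g/s.
= 1.234 g/s × 86.4 = 106.6 kg/d.

107 kg/d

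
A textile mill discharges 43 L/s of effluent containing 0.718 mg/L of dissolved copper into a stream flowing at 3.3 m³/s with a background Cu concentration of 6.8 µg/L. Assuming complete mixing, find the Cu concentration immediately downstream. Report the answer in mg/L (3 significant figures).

0.0159 mg/L

43 L/s = 0.043 m³/s.
6.8 µg/L = 0.0068 mg/L.
Conservation of mass across the mixing zone: C = (0.043·0.718 + 3.3·0.0068) / (0.043 + 3.3) = 0.05331/3.343 = 0.01595 mg/L.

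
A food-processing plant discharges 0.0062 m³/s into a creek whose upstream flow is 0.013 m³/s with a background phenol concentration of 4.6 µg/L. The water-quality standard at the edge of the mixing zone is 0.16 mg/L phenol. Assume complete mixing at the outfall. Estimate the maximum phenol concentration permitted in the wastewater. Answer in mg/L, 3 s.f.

0.486 mg/L

4.6 µg/L = 0.0046 mg/L.
Mass balance: 0.16·0.0192 = 0.0062·Cₑ + 0.013·0.0046.
Cₑ = (0.003072 − 5.98e-05) / 0.0062 = 0.4858 mg/L.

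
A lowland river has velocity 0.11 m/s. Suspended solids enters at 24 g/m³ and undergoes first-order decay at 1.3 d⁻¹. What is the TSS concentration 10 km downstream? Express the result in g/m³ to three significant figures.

Travel time t = 10 km / 0.11 m/s = 1e+04/0.11 = 9.091e+04 s = 1.052 d.
First-order decay: C = 24·exp(−1.3·1.052) = 24·0.2547 = 6.112 g/m³.

6.11 g/m³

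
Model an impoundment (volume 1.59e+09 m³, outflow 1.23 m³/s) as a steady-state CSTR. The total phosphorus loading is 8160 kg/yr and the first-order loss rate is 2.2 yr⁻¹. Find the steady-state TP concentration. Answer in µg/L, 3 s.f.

Outflow Q = 1.23 m³/s × 3.156e+07 s/yr = 3.882e+07 m³/yr.
Steady-state CSTR mass balance: W = Q·C + k·V·C, so C = W/(Q + kV).
Q + kV = 3.882e+07 + 2.2·1.59e+09 = 3.537e+09 m³/yr.
C = 8160/3.537e+09 = 2.307e-06 kg/m³ = 0.002307 mg/L = 2.307 µg/L.

2.31 µg/L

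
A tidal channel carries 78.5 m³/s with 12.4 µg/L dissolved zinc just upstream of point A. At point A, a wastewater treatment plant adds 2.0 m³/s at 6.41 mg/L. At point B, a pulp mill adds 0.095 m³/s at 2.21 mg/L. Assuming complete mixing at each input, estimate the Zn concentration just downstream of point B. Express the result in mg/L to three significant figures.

0.174 mg/L

12.4 µg/L = 0.0124 mg/L.
After input A: C = (78.5·0.0124 + 2·6.41) / 80.5 = 0.1713 mg/L.
After input B: C = (80.5·0.1713 + 0.095·2.21) / 80.59 = 0.1737 mg/L.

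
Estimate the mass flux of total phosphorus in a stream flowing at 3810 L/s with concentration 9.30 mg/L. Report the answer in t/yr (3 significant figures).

3810 L/s = 3.81 m³/s.
Mass flux = Q·C = 3.81 m³/s × 9.3 g/m³ = 35.43 g/s.
= 35.43 g/s × 31.56 = 1118 t/yr.

1120 t/yr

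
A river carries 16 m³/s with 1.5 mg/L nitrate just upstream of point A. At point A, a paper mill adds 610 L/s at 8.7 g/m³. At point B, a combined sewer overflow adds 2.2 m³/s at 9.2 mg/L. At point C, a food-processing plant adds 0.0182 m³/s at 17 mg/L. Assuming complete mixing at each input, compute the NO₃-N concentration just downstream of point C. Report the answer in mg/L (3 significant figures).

610 L/s = 0.61 m³/s.
After input A: C = (16·1.5 + 0.61·8.7) / 16.61 = 1.764 mg/L.
After input B: C = (16.61·1.764 + 2.2·9.2) / 18.81 = 2.634 mg/L.
After input C: C = (18.81·2.634 + 0.0182·17) / 18.83 = 2.648 mg/L.

2.65 mg/L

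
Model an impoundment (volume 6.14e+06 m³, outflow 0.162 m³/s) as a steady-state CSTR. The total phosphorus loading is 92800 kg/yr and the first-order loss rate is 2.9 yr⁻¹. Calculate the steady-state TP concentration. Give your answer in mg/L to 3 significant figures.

4.05 mg/L

Outflow Q = 0.162 m³/s × 3.156e+07 s/yr = 5.112e+06 m³/yr.
Steady-state CSTR mass balance: W = Q·C + k·V·C, so C = W/(Q + kV).
Q + kV = 5.112e+06 + 2.9·6.14e+06 = 2.292e+07 m³/yr.
C = 92800/2.292e+07 = 0.004049 kg/m³ = 4.049 mg/L.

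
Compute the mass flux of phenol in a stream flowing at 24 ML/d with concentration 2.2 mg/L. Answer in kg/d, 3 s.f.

24 ML/d = 0.2778 m³/s.
Mass flux = Q·C = 0.2778 m³/s × 2.2 g/m³ = 0.6111 g/s.
= 0.6111 g/s × 86.4 = 52.8 kg/d.

52.8 kg/d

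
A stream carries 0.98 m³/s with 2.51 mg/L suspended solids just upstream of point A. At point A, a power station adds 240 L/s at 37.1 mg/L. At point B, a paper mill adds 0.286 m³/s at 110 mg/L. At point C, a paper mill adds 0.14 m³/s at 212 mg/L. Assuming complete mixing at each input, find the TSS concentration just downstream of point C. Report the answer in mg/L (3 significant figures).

240 L/s = 0.24 m³/s.
After input A: C = (0.98·2.51 + 0.24·37.1) / 1.22 = 9.315 mg/L.
After input B: C = (1.22·9.315 + 0.286·110) / 1.506 = 28.44 mg/L.
After input C: C = (1.506·28.44 + 0.14·212) / 1.646 = 44.05 mg/L.

44.0 mg/L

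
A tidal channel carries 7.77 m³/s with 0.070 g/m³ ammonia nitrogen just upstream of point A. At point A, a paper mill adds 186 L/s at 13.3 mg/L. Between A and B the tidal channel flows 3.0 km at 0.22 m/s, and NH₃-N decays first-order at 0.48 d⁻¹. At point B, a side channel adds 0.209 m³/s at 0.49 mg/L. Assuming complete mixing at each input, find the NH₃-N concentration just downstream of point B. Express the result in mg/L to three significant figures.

186 L/s = 0.186 m³/s.
After input A: C = (7.77·0.07 + 0.186·13.3) / 7.956 = 0.3793 mg/L.
Over the 3.0 km reach to input B (t = 1.364e+04 s = 0.1578 d), decay gives C = 0.3793·exp(−0.48·0.1578) = 0.3516 mg/L.
After input B: C = (7.956·0.3516 + 0.209·0.49) / 8.165 = 0.3552 mg/L.

0.355 mg/L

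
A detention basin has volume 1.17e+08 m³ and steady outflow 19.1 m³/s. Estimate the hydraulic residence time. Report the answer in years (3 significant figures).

0.194 yr

Q = 19.1 m³/s × 3.156e+07 s/yr = 6.028e+08 m³/yr.
Hydraulic residence time τ = V/Q = 1.17e+08/6.028e+08 = 0.1941 yr.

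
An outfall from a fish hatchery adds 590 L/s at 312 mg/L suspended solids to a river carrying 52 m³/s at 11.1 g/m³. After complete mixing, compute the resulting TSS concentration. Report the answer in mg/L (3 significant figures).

14.5 mg/L

590 L/s = 0.59 m³/s.
Conservation of mass across the mixing zone: C = (0.59·312 + 52·11.1) / (0.59 + 52) = 761.3/52.59 = 14.48 mg/L.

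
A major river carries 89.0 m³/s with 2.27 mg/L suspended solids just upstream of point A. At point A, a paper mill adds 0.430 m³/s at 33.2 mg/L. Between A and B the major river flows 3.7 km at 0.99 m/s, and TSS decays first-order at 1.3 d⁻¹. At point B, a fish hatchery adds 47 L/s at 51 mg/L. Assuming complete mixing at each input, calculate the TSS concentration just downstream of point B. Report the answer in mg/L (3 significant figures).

After input A: C = (89·2.27 + 0.43·33.2) / 89.43 = 2.419 mg/L.
Over the 3.7 km reach to input B (t = 3737 s = 0.04326 d), decay gives C = 2.419·exp(−1.3·0.04326) = 2.286 mg/L.
47 L/s = 0.047 m³/s.
After input B: C = (89.43·2.286 + 0.047·51) / 89.48 = 2.312 mg/L.

2.31 mg/L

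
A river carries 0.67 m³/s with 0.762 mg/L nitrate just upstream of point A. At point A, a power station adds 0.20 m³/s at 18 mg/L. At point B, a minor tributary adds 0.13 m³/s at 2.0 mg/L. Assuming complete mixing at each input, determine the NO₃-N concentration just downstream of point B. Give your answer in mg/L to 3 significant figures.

After input A: C = (0.67·0.762 + 0.2·18) / 0.87 = 4.725 mg/L.
After input B: C = (0.87·4.725 + 0.13·2) / 1 = 4.371 mg/L.

4.37 mg/L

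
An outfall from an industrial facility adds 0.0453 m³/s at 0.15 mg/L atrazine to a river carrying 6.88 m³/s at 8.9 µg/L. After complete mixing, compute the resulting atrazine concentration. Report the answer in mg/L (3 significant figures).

8.9 µg/L = 0.0089 mg/L.
By mass balance at complete mixing, C = (0.0453·0.15 + 6.88·0.0089) / (0.0453 + 6.88) = 0.06803/6.925 = 0.009823 mg/L.

0.00982 mg/L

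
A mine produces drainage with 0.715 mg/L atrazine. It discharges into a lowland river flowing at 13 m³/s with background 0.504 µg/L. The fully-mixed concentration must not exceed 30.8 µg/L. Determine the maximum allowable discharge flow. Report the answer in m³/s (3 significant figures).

0.576 m³/s

0.504 µg/L = 0.000504 mg/L.
30.8 µg/L = 0.0308 mg/L.
Mass balance at complete mixing: C_std·(Q_w + Q_r) = Q_w·C_e + Q_r·C_b.
Rearranging, Q_w = Q_r·(C_std − C_b)/(C_e − C_std) = 13·(0.0308 − 0.000504) / (0.715 − 0.0308) = 0.5756 m³/s.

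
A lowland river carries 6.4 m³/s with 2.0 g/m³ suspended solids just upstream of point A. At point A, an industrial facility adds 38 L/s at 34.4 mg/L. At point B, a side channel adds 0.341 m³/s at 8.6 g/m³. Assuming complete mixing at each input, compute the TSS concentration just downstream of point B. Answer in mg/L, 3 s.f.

38 L/s = 0.038 m³/s.
After input A: C = (6.4·2 + 0.038·34.4) / 6.438 = 2.191 mg/L.
After input B: C = (6.438·2.191 + 0.341·8.6) / 6.779 = 2.514 mg/L.

2.51 mg/L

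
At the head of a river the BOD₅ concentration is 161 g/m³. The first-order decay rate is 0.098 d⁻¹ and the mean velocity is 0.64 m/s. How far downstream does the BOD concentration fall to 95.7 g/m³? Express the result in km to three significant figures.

294 km

From C = C₀·e^(−kt), t = ln(C₀/C)/k = ln(161/95.7)/0.098 = 0.5202/0.098 = 5.308 d.
Distance = v·t = 0.64 m/s × 4.586e+05 s = 2.935e+05 m = 293.5 km.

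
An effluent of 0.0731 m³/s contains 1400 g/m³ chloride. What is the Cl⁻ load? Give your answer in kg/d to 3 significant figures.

8840 kg/d

Mass flux = Q·C = 0.0731 m³/s × 1400 g/m³ = 102.3 g/s.
= 102.3 g/s × 86.4 = 8842 kg/d.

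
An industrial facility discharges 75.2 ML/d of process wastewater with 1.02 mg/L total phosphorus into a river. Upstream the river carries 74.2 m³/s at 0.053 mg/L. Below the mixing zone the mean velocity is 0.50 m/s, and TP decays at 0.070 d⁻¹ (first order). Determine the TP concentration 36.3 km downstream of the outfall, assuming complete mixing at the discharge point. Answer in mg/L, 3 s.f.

75.2 ML/d = 0.8704 m³/s.
After complete mixing, C₀ = (0.8704·1.02 + 74.2·0.053) / 75.07 = 0.06421 mg/L.
Travel time t = 3.63e+04 m / 0.50 m/s = 7.26e+04 s = 0.8403 d.
C = 0.06421·exp(−0.070·0.8403) = 0.06421·0.9429 = 0.06054 mg/L.

0.0605 mg/L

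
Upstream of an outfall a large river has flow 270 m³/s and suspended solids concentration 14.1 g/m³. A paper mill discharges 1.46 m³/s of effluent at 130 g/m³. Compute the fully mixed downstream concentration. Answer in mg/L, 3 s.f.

Conservation of mass across the mixing zone: C = (1.46·130 + 270·14.1) / (1.46 + 270) = 3997/271.5 = 14.72 mg/L.

14.7 mg/L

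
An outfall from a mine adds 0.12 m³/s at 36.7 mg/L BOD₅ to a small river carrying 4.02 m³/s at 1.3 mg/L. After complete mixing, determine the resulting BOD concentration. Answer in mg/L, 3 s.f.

By mass balance at complete mixing, C = (0.12·36.7 + 4.02·1.3) / (0.12 + 4.02) = 9.63/4.14 = 2.326 mg/L.

2.33 mg/L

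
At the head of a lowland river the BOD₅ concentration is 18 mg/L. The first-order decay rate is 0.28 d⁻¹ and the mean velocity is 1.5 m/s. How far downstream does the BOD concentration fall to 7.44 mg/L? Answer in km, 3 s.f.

From C = C₀·e^(−kt), t = ln(C₀/C)/k = ln(18/7.44)/0.28 = 0.8835/0.28 = 3.155 d.
Distance = v·t = 1.5 m/s × 2.726e+05 s = 4.089e+05 m = 408.9 km.

409 km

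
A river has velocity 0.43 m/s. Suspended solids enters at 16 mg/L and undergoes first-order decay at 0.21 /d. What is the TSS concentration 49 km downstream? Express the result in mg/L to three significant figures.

Travel time t = 49 km / 0.43 m/s = 4.9e+04/0.43 = 1.14e+05 s = 1.319 d.
First-order decay: C = 16·exp(−0.21·1.319) = 16·0.7581 = 12.13 mg/L.

12.1 mg/L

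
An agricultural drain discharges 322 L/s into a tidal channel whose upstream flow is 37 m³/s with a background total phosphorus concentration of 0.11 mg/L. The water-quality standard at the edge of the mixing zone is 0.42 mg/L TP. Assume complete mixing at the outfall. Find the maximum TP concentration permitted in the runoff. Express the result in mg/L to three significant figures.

36.0 mg/L

322 L/s = 0.322 m³/s.
Mass balance: 0.42·37.32 = 0.322·Cₑ + 37·0.11.
Cₑ = (15.68 − 4.07) / 0.322 = 36.04 mg/L.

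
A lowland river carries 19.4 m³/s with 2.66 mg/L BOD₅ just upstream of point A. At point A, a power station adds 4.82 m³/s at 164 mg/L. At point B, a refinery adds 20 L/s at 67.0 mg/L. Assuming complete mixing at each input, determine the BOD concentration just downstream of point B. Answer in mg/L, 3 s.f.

34.8 mg/L

After input A: C = (19.4·2.66 + 4.82·164) / 24.22 = 34.77 mg/L.
20 L/s = 0.02 m³/s.
After input B: C = (24.22·34.77 + 0.02·67) / 24.24 = 34.79 mg/L.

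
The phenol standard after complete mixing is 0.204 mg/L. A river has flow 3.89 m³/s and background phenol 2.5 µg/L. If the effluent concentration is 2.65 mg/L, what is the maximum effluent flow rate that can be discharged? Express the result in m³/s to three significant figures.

2.5 µg/L = 0.0025 mg/L.
Mass balance at complete mixing: C_std·(Q_w + Q_r) = Q_w·C_e + Q_r·C_b.
Rearranging, Q_w = Q_r·(C_std − C_b)/(C_e − C_std) = 3.89·(0.204 − 0.0025) / (2.65 − 0.204) = 0.3205 m³/s.

0.320 m³/s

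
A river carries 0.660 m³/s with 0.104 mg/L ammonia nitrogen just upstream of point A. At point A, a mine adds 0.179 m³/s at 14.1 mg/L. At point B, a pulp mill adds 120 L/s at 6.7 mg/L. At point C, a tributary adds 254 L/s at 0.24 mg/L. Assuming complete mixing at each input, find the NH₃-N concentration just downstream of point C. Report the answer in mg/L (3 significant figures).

2.85 mg/L

After input A: C = (0.66·0.104 + 0.179·14.1) / 0.839 = 3.09 mg/L.
120 L/s = 0.12 m³/s.
After input B: C = (0.839·3.09 + 0.12·6.7) / 0.959 = 3.542 mg/L.
254 L/s = 0.254 m³/s.
After input C: C = (0.959·3.542 + 0.254·0.24) / 1.213 = 2.85 mg/L.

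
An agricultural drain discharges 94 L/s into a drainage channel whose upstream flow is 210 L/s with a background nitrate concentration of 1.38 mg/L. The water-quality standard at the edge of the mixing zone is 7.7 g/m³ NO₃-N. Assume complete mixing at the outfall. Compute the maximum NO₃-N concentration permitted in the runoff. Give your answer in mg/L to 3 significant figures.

94 L/s = 0.094 m³/s.
210 L/s = 0.21 m³/s.
Mass balance: 7.7·0.304 = 0.094·Cₑ + 0.21·1.38.
Cₑ = (2.341 − 0.2898) / 0.094 = 21.82 mg/L.

21.8 mg/L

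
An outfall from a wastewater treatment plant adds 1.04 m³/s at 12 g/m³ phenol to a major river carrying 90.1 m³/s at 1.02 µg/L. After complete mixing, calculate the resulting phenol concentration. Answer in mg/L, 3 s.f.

1.02 µg/L = 0.00102 mg/L.
By mass balance at complete mixing, C = (1.04·12 + 90.1·0.00102) / (1.04 + 90.1) = 12.57/91.14 = 0.1379 mg/L.

0.138 mg/L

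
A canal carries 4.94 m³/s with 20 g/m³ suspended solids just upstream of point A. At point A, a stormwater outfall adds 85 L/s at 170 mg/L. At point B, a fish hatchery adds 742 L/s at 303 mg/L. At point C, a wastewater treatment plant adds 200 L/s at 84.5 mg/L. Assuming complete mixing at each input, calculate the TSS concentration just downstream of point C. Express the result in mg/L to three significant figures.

85 L/s = 0.085 m³/s.
After input A: C = (4.94·20 + 0.085·170) / 5.025 = 22.54 mg/L.
742 L/s = 0.742 m³/s.
After input B: C = (5.025·22.54 + 0.742·303) / 5.767 = 58.62 mg/L.
200 L/s = 0.2 m³/s.
After input C: C = (5.767·58.62 + 0.2·84.5) / 5.967 = 59.49 mg/L.

59.5 mg/L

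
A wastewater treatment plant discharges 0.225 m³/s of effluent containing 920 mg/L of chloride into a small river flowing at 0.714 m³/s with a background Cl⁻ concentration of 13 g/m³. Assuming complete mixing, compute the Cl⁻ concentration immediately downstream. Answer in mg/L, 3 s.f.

230 mg/L

By mass balance at complete mixing, C = (0.225·920 + 0.714·13) / (0.225 + 0.714) = 216.3/0.939 = 230.3 mg/L.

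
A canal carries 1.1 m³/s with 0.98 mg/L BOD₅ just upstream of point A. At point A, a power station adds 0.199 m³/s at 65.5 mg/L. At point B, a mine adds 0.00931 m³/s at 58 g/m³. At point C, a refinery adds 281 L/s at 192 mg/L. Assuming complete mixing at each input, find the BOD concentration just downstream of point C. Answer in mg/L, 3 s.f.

43.2 mg/L

After input A: C = (1.1·0.98 + 0.199·65.5) / 1.299 = 10.86 mg/L.
After input B: C = (1.299·10.86 + 0.00931·58) / 1.308 = 11.2 mg/L.
281 L/s = 0.281 m³/s.
After input C: C = (1.308·11.2 + 0.281·192) / 1.589 = 43.17 mg/L.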